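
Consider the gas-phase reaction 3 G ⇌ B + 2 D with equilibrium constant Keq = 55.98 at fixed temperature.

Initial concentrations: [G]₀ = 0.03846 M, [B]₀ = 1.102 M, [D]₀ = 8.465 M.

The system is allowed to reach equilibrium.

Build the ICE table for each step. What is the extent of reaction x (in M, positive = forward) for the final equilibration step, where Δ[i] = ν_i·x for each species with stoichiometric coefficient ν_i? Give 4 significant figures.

x = -0.3062 M

Q₀ = 1.3881e+06 vs Keq = 55.98 ⇒ Q>K, reverse
Step 1:
                  G         B         D
  init      0.03846     1.102     8.465
  Δ          0.9186   -0.3062   -0.6124
  eq          0.957    0.7958     7.853
  solve Keq expr → x = -0.3062; check Q = 55.98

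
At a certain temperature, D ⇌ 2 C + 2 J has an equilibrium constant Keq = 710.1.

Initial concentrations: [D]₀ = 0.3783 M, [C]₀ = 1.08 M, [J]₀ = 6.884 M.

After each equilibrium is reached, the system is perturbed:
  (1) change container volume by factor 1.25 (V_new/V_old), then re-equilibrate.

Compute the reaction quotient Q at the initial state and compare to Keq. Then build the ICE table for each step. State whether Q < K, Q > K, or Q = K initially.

Q₀ = 146.1 vs Keq = 710.1 ⇒ Q<K, forward
Step 1:
                  D         C         J
  Initial    0.3783      1.08     6.884
  Change    -0.2095     0.419     0.419
  Equil      0.1688     1.499     7.303
  solve Keq expr → x = 0.2095; check Q = 710.1
Then change container volume by factor 1.25 (V_new/V_old).
Step 2:
                  D         C         J
  Initial     0.135     1.199     5.842
  Change   -0.05082    0.1016    0.1016
  Equil      0.0842     1.301     5.944
  solve Keq expr → x = 0.05082; check Q = 710.1

Q₀ = 146.1; Q < K (proceeds forward)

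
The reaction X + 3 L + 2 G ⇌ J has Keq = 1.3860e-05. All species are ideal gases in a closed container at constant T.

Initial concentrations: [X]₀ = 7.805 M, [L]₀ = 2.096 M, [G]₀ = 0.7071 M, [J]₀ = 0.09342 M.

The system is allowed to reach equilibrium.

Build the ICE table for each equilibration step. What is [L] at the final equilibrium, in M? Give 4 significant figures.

[L]_eq = 2.373 M

Q₀ = 0.0026 vs Keq = 1.3860e-05 ⇒ Q>K, reverse
Step 1:
                   X          L          G          J
  init         7.805      2.096     0.7071    0.09342
  Δ          0.09226     0.2768     0.1845   -0.09226
  eq           7.897      2.373     0.8916   0.001162
  solve Keq expr → x = -0.09226; check Q = 1.3860e-05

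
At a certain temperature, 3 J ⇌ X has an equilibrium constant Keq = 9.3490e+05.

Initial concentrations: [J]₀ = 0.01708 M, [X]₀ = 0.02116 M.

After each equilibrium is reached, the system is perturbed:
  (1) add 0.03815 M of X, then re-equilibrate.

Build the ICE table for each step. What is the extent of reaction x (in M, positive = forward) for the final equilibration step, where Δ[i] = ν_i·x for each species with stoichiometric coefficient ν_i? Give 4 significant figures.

Q₀ = 4247 vs Keq = 9.3490e+05 ⇒ Q<K, forward
Step 1:
                    J           X
  I           0.01708     0.02116
  C          -0.01406    0.004685
  E          0.003024     0.02585
  solve Keq expr → x = 0.004685; check Q = 9.3490e+05
Then add 0.03815 M of X.
Step 2:
                    J           X
  I          0.003024       0.064
  C          0.001059 -3.5314e-04
  E          0.004083     0.06364
  solve Keq expr → x = -3.5314e-04; check Q = 9.3490e+05

x = -3.5314e-04 M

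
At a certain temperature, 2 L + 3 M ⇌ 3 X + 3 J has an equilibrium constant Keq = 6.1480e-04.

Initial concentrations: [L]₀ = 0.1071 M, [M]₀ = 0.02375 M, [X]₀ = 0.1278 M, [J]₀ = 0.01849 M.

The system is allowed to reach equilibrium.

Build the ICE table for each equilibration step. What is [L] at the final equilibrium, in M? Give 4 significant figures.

Q₀ = 0.08587 vs Keq = 6.1480e-04 ⇒ Q>K, reverse
Step 1:
                    L           M           X           J
  I            0.1071     0.02375      0.1278     0.01849
  C          0.008148     0.01222    -0.01222    -0.01222
  E            0.1152     0.03597      0.1156    0.006268
  solve Keq expr → x = -0.004074; check Q = 6.1480e-04

[L]_eq = 0.1152 M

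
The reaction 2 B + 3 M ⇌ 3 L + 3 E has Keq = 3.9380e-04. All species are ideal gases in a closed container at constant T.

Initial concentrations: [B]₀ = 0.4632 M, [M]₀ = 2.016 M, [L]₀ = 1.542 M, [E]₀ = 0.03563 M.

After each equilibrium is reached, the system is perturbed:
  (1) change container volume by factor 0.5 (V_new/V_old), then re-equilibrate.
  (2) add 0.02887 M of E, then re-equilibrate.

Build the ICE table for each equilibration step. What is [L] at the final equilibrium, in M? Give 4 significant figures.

Q₀ = 9.4339e-05 vs Keq = 3.9380e-04 ⇒ Q<K, forward
Step 1:
                    B           M           L           E
  init         0.4632       2.016       1.542     0.03563
  Δ          -0.01295    -0.01943     0.01943     0.01943
  eq           0.4502       1.997       1.561     0.05506
  solve Keq expr → x = 0.006476; check Q = 3.9380e-04
Then change container volume by factor 0.5 (V_new/V_old).
Step 2:
                    B           M           L           E
  init         0.9005       3.993       3.123      0.1101
  Δ           0.01385     0.02077    -0.02077    -0.02077
  eq           0.9143       4.014       3.102     0.08935
  solve Keq expr → x = -0.006923; check Q = 3.9380e-04
Then add 0.02887 M of E.
Step 3:
                    B           M           L           E
  init         0.9143       4.014       3.102      0.1182
  Δ           0.01757     0.02635    -0.02635    -0.02635
  eq           0.9319        4.04       3.076     0.09186
  solve Keq expr → x = -0.008785; check Q = 3.9380e-04

[L]_eq = 3.076 M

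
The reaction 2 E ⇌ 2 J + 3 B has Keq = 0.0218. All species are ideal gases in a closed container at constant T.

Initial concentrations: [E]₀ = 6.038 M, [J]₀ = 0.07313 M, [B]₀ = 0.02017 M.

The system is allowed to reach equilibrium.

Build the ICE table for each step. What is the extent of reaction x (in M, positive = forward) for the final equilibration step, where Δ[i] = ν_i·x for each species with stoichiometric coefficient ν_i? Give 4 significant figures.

Q₀ = 1.2037e-09 vs Keq = 0.0218 ⇒ Q<K, forward
Step 1:
                    E           J           B
  init          6.038     0.07313     0.02017
  Δ           -0.6773      0.6773       1.016
  eq            5.361      0.7504       1.036
  solve Keq expr → x = 0.3387; check Q = 0.0218

x = 0.3387 M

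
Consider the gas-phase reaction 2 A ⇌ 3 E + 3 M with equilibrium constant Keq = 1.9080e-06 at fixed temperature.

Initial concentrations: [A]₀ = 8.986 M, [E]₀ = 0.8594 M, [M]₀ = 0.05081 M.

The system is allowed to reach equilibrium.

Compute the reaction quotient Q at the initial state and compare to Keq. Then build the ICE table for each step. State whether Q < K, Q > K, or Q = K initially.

Q₀ = 1.0311e-06; Q < K (proceeds forward)

Q₀ = 1.0311e-06 vs Keq = 1.9080e-06 ⇒ Q<K, forward
Step 1:
                    A           E           M
  I             8.986      0.8594     0.05081
  C         -0.007177     0.01076     0.01076
  E             8.979      0.8702     0.06157
  solve Keq expr → x = 0.003588; check Q = 1.9080e-06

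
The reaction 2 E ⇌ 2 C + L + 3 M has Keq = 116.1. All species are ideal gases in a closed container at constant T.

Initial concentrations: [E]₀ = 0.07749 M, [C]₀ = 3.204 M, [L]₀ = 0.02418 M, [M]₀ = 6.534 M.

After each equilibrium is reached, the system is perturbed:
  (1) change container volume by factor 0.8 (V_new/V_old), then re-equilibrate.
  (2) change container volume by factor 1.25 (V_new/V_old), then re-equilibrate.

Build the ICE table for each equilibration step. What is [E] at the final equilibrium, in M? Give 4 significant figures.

[E]_eq = 0.1245 M

Q₀ = 1.1532e+04 vs Keq = 116.1 ⇒ Q>K, reverse
Step 1:
                  E         C         L         M
  Initial   0.07749     3.204   0.02418     6.534
  Change    0.04702  -0.04702  -0.02351  -0.07053
  Equil      0.1245     3.157 6.6883e-04     6.463
  solve Keq expr → x = -0.02351; check Q = 116.1
Then change container volume by factor 0.8 (V_new/V_old).
Step 2:
                  E         C         L         M
  Initial    0.1556     3.946 8.3604e-04     8.079
  Change  9.7784e-04 -9.7784e-04 -4.8892e-04 -0.001467
  Equil      0.1566     3.945 3.4712e-04     8.078
  solve Keq expr → x = -4.8892e-04; check Q = 116.1
Then change container volume by factor 1.25 (V_new/V_old).
Step 3:
                  E         C         L         M
  Initial    0.1253     3.156 2.7770e-04     6.462
  Change  -7.8227e-04 7.8227e-04 3.9114e-04  0.001173
  Equil      0.1245     3.157 6.6883e-04     6.463
  solve Keq expr → x = 3.9114e-04; check Q = 116.1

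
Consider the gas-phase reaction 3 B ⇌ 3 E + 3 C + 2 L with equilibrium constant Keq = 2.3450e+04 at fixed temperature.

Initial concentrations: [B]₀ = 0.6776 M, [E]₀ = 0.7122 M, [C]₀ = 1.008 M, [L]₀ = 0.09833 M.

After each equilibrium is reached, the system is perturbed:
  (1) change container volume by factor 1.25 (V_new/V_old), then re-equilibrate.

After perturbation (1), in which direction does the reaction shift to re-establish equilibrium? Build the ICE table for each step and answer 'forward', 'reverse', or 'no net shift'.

Q₀ = 0.0115 vs Keq = 2.3450e+04 ⇒ Q<K, forward
Step 1:
                   B          E          C          L
  Initial     0.6776     0.7122      1.008    0.09833
  Change     -0.6282     0.6282     0.6282     0.4188
  Equil      0.04937       1.34      1.636     0.5172
  solve Keq expr → x = 0.2094; check Q = 2.3450e+04
Then change container volume by factor 1.25 (V_new/V_old).
Step 2:
                   B          E          C          L
  Initial     0.0395      1.072      1.309     0.4137
  Change     -0.0114     0.0114     0.0114   0.007599
  Equil       0.0281      1.084       1.32     0.4213
  solve Keq expr → x = 0.0038; check Q = 2.3450e+04

Direction: forward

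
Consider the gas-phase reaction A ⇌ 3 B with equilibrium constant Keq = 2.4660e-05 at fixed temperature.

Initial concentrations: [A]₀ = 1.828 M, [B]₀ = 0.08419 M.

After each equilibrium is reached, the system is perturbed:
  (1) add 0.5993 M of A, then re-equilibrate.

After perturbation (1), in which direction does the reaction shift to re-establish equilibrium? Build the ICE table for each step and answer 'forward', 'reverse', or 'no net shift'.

Direction: forward

Q₀ = 3.2644e-04 vs Keq = 2.4660e-05 ⇒ Q>K, reverse
Step 1:
                   A          B
  I            1.828    0.08419
  C          0.01617    -0.0485
  E            1.844    0.03569
  solve Keq expr → x = -0.01617; check Q = 2.4660e-05
Then add 0.5993 M of A.
Step 2:
                   A          B
  I            2.443    0.03569
  C        -0.001168   0.003504
  E            2.442     0.0392
  solve Keq expr → x = 0.001168; check Q = 2.4660e-05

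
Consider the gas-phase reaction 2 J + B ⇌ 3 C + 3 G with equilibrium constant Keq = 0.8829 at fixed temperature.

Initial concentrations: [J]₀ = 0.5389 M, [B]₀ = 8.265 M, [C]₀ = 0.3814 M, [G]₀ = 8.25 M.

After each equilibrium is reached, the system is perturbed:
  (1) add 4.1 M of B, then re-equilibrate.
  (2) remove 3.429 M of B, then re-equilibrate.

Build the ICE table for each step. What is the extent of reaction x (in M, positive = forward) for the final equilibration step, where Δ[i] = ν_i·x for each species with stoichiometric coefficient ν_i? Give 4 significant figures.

Q₀ = 12.98 vs Keq = 0.8829 ⇒ Q>K, reverse
Step 1:
                   J          B          C          G
  Initial     0.5389      8.265     0.3814       8.25
  Change       0.131    0.06551    -0.1965    -0.1965
  Equil       0.6699      8.331     0.1849      8.053
  solve Keq expr → x = -0.06551; check Q = 0.8829
Then add 4.1 M of B.
Step 2:
                   J          B          C          G
  Initial     0.6699      12.43     0.1849      8.053
  Change    -0.01506  -0.007528    0.02258    0.02258
  Equil       0.6549      12.42     0.2075      8.076
  solve Keq expr → x = 0.007528; check Q = 0.8829
Then remove 3.429 M of B.
Step 3:
                   J          B          C          G
  Initial     0.6549      8.994     0.2075      8.076
  Change     0.01226   0.006128   -0.01839   -0.01839
  Equil       0.6671          9     0.1891      8.058
  solve Keq expr → x = -0.006128; check Q = 0.8829

x = -0.006128 M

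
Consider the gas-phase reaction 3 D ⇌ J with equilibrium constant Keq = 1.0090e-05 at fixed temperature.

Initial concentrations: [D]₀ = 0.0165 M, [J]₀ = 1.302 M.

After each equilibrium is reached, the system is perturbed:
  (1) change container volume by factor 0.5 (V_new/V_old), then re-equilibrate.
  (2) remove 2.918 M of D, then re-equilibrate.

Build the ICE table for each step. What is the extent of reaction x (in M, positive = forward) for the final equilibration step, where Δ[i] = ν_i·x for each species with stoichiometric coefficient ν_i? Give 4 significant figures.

Q₀ = 2.8984e+05 vs Keq = 1.0090e-05 ⇒ Q>K, reverse
Step 1:
                    D           J
  I            0.0165       1.302
  C             3.904      -1.301
  E             3.921  6.0810e-04
  solve Keq expr → x = -1.301; check Q = 1.0090e-05
Then change container volume by factor 0.5 (V_new/V_old).
Step 2:
                    D           J
  I             7.841    0.001216
  C          -0.01089    0.003628
  E              7.83    0.004845
  solve Keq expr → x = 0.003628; check Q = 1.0090e-05
Then remove 2.918 M of D.
Step 3:
                    D           J
  I             4.912    0.004845
  C           0.01092    -0.00364
  E             4.923    0.001204
  solve Keq expr → x = -0.00364; check Q = 1.0090e-05

x = -0.00364 M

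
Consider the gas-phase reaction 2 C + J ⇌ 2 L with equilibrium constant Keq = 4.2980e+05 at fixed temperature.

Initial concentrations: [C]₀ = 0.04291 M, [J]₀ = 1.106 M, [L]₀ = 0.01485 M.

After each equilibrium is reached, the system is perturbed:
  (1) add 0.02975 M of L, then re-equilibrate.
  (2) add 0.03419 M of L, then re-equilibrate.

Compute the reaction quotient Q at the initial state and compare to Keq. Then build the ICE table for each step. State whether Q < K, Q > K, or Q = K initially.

Q₀ = 0.1083 vs Keq = 4.2980e+05 ⇒ Q<K, forward
Step 1:
                    C           J           L
  I           0.04291       1.106     0.01485
  C          -0.04283    -0.02141     0.04283
  E        8.4475e-05       1.085     0.05768
  solve Keq expr → x = 0.02141; check Q = 4.2980e+05
Then add 0.02975 M of L.
Step 2:
                    C           J           L
  I        8.4475e-05       1.085     0.08743
  C        4.3508e-05  2.1754e-05 -4.3508e-05
  E        1.2798e-04       1.085     0.08738
  solve Keq expr → x = -2.1754e-05; check Q = 4.2980e+05
Then add 0.03419 M of L.
Step 3:
                    C           J           L
  I        1.2798e-04       1.085      0.1216
  C        5.0001e-05  2.5000e-05 -5.0001e-05
  E        1.7798e-04       1.085      0.1215
  solve Keq expr → x = -2.5000e-05; check Q = 4.2980e+05

Q₀ = 0.1083; Q < K (proceeds forward)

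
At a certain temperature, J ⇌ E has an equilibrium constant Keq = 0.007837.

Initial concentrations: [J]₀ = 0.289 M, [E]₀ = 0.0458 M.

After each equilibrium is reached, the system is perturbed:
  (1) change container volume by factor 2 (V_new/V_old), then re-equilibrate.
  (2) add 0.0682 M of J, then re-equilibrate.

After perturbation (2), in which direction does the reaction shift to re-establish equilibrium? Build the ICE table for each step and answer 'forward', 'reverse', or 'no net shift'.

Q₀ = 0.1585 vs Keq = 0.007837 ⇒ Q>K, reverse
Step 1:
                   J          E
  init         0.289     0.0458
  Δ           0.0432    -0.0432
  eq          0.3322   0.002603
  solve Keq expr → x = -0.0432; check Q = 0.007837
Then change container volume by factor 2 (V_new/V_old).
Step 2:
                   J          E
  init        0.1661   0.001302
  Δ                0          0
  eq          0.1661   0.001302
  solve Keq expr → x = 0; check Q = 0.007837
Then add 0.0682 M of J.
Step 3:
                   J          E
  init        0.2343   0.001302
  Δ       -5.3033e-04 5.3033e-04
  eq          0.2338   0.001832
  solve Keq expr → x = 5.3033e-04; check Q = 0.007837

Direction: forward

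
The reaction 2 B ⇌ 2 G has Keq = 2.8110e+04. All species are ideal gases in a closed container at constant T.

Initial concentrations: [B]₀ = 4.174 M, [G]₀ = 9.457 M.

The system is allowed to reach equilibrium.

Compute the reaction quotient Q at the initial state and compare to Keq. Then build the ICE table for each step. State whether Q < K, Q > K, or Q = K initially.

Q₀ = 5.133 vs Keq = 2.8110e+04 ⇒ Q<K, forward
Step 1:
                   B          G
  Initial      4.174      9.457
  Change      -4.093      4.093
  Equil      0.08082      13.55
  solve Keq expr → x = 2.047; check Q = 2.8110e+04

Q₀ = 5.133; Q < K (proceeds forward)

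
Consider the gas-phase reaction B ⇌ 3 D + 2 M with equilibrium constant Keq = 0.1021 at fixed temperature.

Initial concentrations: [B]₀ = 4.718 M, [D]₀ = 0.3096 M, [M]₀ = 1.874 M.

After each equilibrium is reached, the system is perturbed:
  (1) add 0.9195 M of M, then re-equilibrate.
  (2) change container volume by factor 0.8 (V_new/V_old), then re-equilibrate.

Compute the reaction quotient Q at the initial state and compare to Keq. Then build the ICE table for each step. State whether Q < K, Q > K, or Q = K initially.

Q₀ = 0.02209; Q < K (proceeds forward)

Q₀ = 0.02209 vs Keq = 0.1021 ⇒ Q<K, forward
Step 1:
                  B         D         M
  Initial     4.718    0.3096     1.874
  Change   -0.06092    0.1828    0.1218
  Equil       4.657    0.4924     1.996
  solve Keq expr → x = 0.06092; check Q = 0.1021
Then add 0.9195 M of M.
Step 2:
                  B         D         M
  Initial     4.657    0.4924     2.915
  Change    0.03428   -0.1028  -0.06856
  Equil       4.691    0.3895     2.847
  solve Keq expr → x = -0.03428; check Q = 0.1021
Then change container volume by factor 0.8 (V_new/V_old).
Step 3:
                  B         D         M
  Initial     5.864    0.4869     3.558
  Change    0.03967    -0.119  -0.07933
  Equil       5.904    0.3679     3.479
  solve Keq expr → x = -0.03967; check Q = 0.1021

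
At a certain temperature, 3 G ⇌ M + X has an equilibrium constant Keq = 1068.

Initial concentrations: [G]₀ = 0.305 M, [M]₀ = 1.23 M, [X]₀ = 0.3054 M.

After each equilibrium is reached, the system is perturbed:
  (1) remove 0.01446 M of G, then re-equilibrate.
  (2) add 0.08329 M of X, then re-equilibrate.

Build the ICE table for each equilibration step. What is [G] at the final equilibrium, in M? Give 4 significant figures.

[G]_eq = 0.0823 M

Q₀ = 13.24 vs Keq = 1068 ⇒ Q<K, forward
Step 1:
                  G         M         X
  I           0.305      1.23    0.3054
  C         -0.2275   0.07582   0.07582
  E         0.07753     1.306    0.3812
  solve Keq expr → x = 0.07582; check Q = 1068
Then remove 0.01446 M of G.
Step 2:
                  G         M         X
  I         0.06307     1.306    0.3812
  C         0.01405 -0.004683 -0.004683
  E         0.07712     1.301    0.3765
  solve Keq expr → x = -0.004683; check Q = 1068
Then add 0.08329 M of X.
Step 3:
                  G         M         X
  I         0.07712     1.301    0.4598
  C        0.005173 -0.001724 -0.001724
  E          0.0823     1.299    0.4581
  solve Keq expr → x = -0.001724; check Q = 1068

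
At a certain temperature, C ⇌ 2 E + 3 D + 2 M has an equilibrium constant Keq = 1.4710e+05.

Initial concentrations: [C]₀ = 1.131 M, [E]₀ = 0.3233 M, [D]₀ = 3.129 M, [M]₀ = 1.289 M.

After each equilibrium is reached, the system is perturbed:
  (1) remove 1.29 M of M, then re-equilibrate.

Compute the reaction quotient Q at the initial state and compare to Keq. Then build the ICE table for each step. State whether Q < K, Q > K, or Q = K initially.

Q₀ = 4.704 vs Keq = 1.4710e+05 ⇒ Q<K, forward
Step 1:
                    C           E           D           M
  I             1.131      0.3233       3.129       1.289
  C            -1.028       2.056       3.083       2.056
  E            0.1032       2.379       6.212       3.345
  solve Keq expr → x = 1.028; check Q = 1.4710e+05
Then remove 1.29 M of M.
Step 2:
                    C           E           D           M
  I            0.1032       2.379       6.212       2.055
  C           -0.0526      0.1052      0.1578      0.1052
  E           0.05059       2.484        6.37        2.16
  solve Keq expr → x = 0.0526; check Q = 1.4710e+05

Q₀ = 4.704; Q < K (proceeds forward)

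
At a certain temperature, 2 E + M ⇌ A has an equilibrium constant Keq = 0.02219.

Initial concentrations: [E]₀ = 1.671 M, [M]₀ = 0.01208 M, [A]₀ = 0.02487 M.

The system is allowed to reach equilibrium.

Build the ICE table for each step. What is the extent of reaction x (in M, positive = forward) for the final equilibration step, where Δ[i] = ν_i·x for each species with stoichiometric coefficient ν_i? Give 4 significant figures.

Q₀ = 0.7373 vs Keq = 0.02219 ⇒ Q>K, reverse
Step 1:
                   E          M          A
  I            1.671    0.01208    0.02487
  C          0.04521     0.0226    -0.0226
  E            1.716    0.03468   0.002267
  solve Keq expr → x = -0.0226; check Q = 0.02219

x = -0.0226 M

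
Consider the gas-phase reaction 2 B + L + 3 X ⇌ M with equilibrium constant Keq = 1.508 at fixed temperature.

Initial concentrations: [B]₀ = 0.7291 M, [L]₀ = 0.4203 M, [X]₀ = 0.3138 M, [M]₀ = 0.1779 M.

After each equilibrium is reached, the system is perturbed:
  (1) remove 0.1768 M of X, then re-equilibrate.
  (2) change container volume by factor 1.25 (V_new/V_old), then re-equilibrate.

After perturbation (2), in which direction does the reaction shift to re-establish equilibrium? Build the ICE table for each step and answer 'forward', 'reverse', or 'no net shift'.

Q₀ = 25.77 vs Keq = 1.508 ⇒ Q>K, reverse
Step 1:
                    B           L           X           M
  init         0.7291      0.4203      0.3138      0.1779
  Δ            0.1579     0.07897      0.2369    -0.07897
  eq            0.887      0.4993      0.5507     0.09893
  solve Keq expr → x = -0.07897; check Q = 1.508
Then remove 0.1768 M of X.
Step 2:
                    B           L           X           M
  init          0.887      0.4993      0.3739     0.09893
  Δ            0.0582      0.0291      0.0873     -0.0291
  eq           0.9452      0.5284      0.4612     0.06983
  solve Keq expr → x = -0.0291; check Q = 1.508
Then change container volume by factor 1.25 (V_new/V_old).
Step 3:
                    B           L           X           M
  init         0.7562      0.4227       0.369     0.05587
  Δ           0.04252     0.02126     0.06378    -0.02126
  eq           0.7987       0.444      0.4327     0.03461
  solve Keq expr → x = -0.02126; check Q = 1.508

Direction: reverse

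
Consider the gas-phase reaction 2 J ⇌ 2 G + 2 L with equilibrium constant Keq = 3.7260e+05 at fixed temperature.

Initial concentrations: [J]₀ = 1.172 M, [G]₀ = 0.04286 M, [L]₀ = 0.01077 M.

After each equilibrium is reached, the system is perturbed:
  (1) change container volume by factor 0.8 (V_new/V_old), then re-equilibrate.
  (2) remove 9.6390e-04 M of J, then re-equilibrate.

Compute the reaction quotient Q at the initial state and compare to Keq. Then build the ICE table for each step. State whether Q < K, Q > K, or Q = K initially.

Q₀ = 1.5512e-07; Q < K (proceeds forward)

Q₀ = 1.5512e-07 vs Keq = 3.7260e+05 ⇒ Q<K, forward
Step 1:
                   J          G          L
  I            1.172    0.04286    0.01077
  C            -1.17       1.17       1.17
  E         0.002345      1.213       1.18
  solve Keq expr → x = 0.5848; check Q = 3.7260e+05
Then change container volume by factor 0.8 (V_new/V_old).
Step 2:
                   J          G          L
  I         0.002931      1.516      1.476
  C       7.2918e-04 -7.2918e-04 -7.2918e-04
  E          0.00366      1.515      1.475
  solve Keq expr → x = -3.6459e-04; check Q = 3.7260e+05
Then remove 9.6390e-04 M of J.
Step 3:
                   J          G          L
  I         0.002696      1.515      1.475
  C       9.5920e-04 -9.5920e-04 -9.5920e-04
  E         0.003655      1.514      1.474
  solve Keq expr → x = -4.7960e-04; check Q = 3.7260e+05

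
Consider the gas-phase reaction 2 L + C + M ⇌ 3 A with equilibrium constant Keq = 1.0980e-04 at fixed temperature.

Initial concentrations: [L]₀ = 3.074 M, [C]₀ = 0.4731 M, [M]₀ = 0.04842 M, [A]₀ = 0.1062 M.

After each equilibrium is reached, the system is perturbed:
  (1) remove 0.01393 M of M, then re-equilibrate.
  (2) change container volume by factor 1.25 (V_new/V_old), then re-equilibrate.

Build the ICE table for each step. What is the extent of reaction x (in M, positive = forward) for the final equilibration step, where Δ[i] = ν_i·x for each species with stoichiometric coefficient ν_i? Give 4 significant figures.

Q₀ = 0.005533 vs Keq = 1.0980e-04 ⇒ Q>K, reverse
Step 1:
                  L         C         M         A
  init        3.074    0.4731   0.04842    0.1062
  Δ         0.04827   0.02413   0.02413   -0.0724
  eq          3.122    0.4972   0.07255    0.0338
  solve Keq expr → x = -0.02413; check Q = 1.0980e-04
Then remove 0.01393 M of M.
Step 2:
                  L         C         M         A
  init        3.122    0.4972   0.05862    0.0338
  Δ        0.001443 7.2164e-04 7.2164e-04 -0.002165
  eq          3.124     0.498   0.05934   0.03164
  solve Keq expr → x = -7.2164e-04; check Q = 1.0980e-04
Then change container volume by factor 1.25 (V_new/V_old).
Step 3:
                  L         C         M         A
  init        2.499    0.3984   0.04748   0.02531
  Δ        0.001135 5.6752e-04 5.6752e-04 -0.001703
  eq            2.5    0.3989   0.04804   0.02361
  solve Keq expr → x = -5.6752e-04; check Q = 1.0980e-04

x = -5.6752e-04 M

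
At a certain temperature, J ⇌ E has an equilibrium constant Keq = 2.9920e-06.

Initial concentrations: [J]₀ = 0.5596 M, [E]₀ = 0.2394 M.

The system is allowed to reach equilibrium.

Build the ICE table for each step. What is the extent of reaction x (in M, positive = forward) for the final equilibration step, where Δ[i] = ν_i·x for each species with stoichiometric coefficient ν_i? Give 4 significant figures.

x = -0.2394 M

Q₀ = 0.4278 vs Keq = 2.9920e-06 ⇒ Q>K, reverse
Step 1:
                    J           E
  I            0.5596      0.2394
  C            0.2394     -0.2394
  E             0.799  2.3906e-06
  solve Keq expr → x = -0.2394; check Q = 2.9920e-06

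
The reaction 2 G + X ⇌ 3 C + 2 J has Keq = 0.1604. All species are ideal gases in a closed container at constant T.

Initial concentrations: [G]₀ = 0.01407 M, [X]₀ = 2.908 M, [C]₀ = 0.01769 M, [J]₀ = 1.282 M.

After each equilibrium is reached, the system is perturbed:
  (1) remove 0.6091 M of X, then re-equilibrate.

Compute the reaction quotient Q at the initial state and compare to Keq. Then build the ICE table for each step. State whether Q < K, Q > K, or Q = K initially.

Q₀ = 0.0158 vs Keq = 0.1604 ⇒ Q<K, forward
Step 1:
                  G         X         C         J
  I         0.01407     2.908   0.01769     1.282
  C       -0.005907 -0.002954  0.008861  0.005907
  E        0.008163     2.905   0.02655     1.288
  solve Keq expr → x = 0.002954; check Q = 0.1604
Then remove 0.6091 M of X.
Step 2:
                  G         X         C         J
  I        0.008163     2.296   0.02655     1.288
  C       5.7271e-04 2.8635e-04 -8.5906e-04 -5.7271e-04
  E        0.008735     2.296   0.02569     1.287
  solve Keq expr → x = -2.8635e-04; check Q = 0.1604

Q₀ = 0.0158; Q < K (proceeds forward)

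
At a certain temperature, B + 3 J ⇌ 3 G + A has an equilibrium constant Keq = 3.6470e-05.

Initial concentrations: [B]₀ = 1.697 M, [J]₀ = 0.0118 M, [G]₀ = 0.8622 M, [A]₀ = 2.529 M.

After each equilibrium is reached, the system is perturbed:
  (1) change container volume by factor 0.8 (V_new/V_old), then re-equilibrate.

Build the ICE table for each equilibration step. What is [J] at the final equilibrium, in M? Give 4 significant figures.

Q₀ = 5.8136e+05 vs Keq = 3.6470e-05 ⇒ Q>K, reverse
Step 1:
                  B         J         G         A
  init        1.697    0.0118    0.8622     2.529
  Δ          0.2784    0.8353   -0.8353   -0.2784
  eq          1.975    0.8471    0.0269     2.251
  solve Keq expr → x = -0.2784; check Q = 3.6470e-05
Then change container volume by factor 0.8 (V_new/V_old).
Step 2:
                  B         J         G         A
  init        2.469     1.059   0.03362     2.813
  Δ               0         0         0         0
  eq          2.469     1.059   0.03362     2.813
  solve Keq expr → x = 0; check Q = 3.6470e-05

[J]_eq = 1.059 M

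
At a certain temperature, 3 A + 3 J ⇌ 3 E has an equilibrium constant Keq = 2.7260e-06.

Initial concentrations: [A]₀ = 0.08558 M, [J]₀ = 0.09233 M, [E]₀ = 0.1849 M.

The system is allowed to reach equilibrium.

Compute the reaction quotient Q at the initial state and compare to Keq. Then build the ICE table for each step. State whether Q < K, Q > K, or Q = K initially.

Q₀ = 1.2813e+04; Q > K (proceeds reverse)

Q₀ = 1.2813e+04 vs Keq = 2.7260e-06 ⇒ Q>K, reverse
Step 1:
                  A         J         E
  I         0.08558   0.09233    0.1849
  C          0.1839    0.1839   -0.1839
  E          0.2694    0.2762   0.00104
  solve Keq expr → x = -0.06129; check Q = 2.7260e-06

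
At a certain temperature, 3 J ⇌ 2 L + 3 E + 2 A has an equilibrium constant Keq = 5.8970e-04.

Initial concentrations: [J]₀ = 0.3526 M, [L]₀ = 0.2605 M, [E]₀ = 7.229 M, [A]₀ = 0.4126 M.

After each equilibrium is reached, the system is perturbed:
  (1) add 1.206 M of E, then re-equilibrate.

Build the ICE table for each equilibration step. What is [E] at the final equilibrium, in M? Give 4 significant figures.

Q₀ = 99.55 vs Keq = 5.8970e-04 ⇒ Q>K, reverse
Step 1:
                    J           L           E           A
  Initial      0.3526      0.2605       7.229      0.4126
  Change       0.3826     -0.2551     -0.3826     -0.2551
  Equil        0.7352    0.005425       6.846      0.1575
  solve Keq expr → x = -0.1275; check Q = 5.8970e-04
Then add 1.206 M of E.
Step 2:
                    J           L           E           A
  Initial      0.7352    0.005425       8.052      0.1575
  Change     0.001688   -0.001125   -0.001688   -0.001125
  Equil        0.7369      0.0043       8.051      0.1564
  solve Keq expr → x = -5.6259e-04; check Q = 5.8970e-04

[E]_eq = 8.051 M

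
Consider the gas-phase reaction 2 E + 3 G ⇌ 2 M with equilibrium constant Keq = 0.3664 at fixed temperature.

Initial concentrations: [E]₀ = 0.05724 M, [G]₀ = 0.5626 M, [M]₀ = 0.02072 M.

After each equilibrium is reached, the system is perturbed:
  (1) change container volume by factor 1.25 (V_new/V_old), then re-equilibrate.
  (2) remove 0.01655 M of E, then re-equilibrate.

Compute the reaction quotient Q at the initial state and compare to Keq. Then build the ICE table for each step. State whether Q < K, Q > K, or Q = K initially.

Q₀ = 0.7358; Q > K (proceeds reverse)

Q₀ = 0.7358 vs Keq = 0.3664 ⇒ Q>K, reverse
Step 1:
                  E         G         M
  Initial   0.05724    0.5626   0.02072
  Change   0.004625  0.006937 -0.004625
  Equil     0.06186    0.5695    0.0161
  solve Keq expr → x = -0.002312; check Q = 0.3664
Then change container volume by factor 1.25 (V_new/V_old).
Step 2:
                  E         G         M
  Initial   0.04949    0.4556   0.01288
  Change   0.002967   0.00445 -0.002967
  Equil     0.05246    0.4601  0.009909
  solve Keq expr → x = -0.001483; check Q = 0.3664
Then remove 0.01655 M of E.
Step 3:
                  E         G         M
  Initial   0.03591    0.4601  0.009909
  Change   0.002553   0.00383 -0.002553
  Equil     0.03846    0.4639  0.007356
  solve Keq expr → x = -0.001277; check Q = 0.3664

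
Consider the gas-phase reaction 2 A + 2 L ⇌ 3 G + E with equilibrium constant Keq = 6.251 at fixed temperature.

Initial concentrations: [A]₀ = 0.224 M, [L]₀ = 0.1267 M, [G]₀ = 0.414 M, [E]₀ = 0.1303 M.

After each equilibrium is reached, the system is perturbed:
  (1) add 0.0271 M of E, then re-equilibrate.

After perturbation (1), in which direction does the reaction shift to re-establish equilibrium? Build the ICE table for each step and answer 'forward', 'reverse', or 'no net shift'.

Direction: reverse

Q₀ = 11.48 vs Keq = 6.251 ⇒ Q>K, reverse
Step 1:
                   A          L          G          E
  I            0.224     0.1267      0.414     0.1303
  C          0.01572    0.01572   -0.02358  -0.007861
  E           0.2397     0.1424     0.3904     0.1224
  solve Keq expr → x = -0.007861; check Q = 6.251
Then add 0.0271 M of E.
Step 2:
                   A          L          G          E
  I           0.2397     0.1424     0.3904     0.1495
  C         0.005396   0.005396  -0.008094  -0.002698
  E           0.2451     0.1478     0.3823     0.1468
  solve Keq expr → x = -0.002698; check Q = 6.251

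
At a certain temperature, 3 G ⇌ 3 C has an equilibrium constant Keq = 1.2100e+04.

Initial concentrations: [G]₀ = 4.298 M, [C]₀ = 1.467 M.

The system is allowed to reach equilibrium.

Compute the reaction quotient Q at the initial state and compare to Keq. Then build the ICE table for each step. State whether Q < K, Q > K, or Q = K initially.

Q₀ = 0.03976 vs Keq = 1.2100e+04 ⇒ Q<K, forward
Step 1:
                   G          C
  init         4.298      1.467
  Δ           -4.057      4.057
  eq          0.2406      5.524
  solve Keq expr → x = 1.352; check Q = 1.2100e+04

Q₀ = 0.03976; Q < K (proceeds forward)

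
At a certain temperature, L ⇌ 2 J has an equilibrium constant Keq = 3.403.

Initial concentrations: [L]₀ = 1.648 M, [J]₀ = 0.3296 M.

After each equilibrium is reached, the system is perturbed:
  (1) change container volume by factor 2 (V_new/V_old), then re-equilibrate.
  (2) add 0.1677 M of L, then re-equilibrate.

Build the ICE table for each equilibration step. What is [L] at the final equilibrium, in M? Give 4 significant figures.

[L]_eq = 0.4532 M

Q₀ = 0.06592 vs Keq = 3.403 ⇒ Q<K, forward
Step 1:
                    L           J
  init          1.648      0.3296
  Δ           -0.7225       1.445
  eq           0.9255       1.775
  solve Keq expr → x = 0.7225; check Q = 3.403
Then change container volume by factor 2 (V_new/V_old).
Step 2:
                    L           J
  init         0.4627      0.8873
  Δ           -0.1067      0.2134
  eq            0.356       1.101
  solve Keq expr → x = 0.1067; check Q = 3.403
Then add 0.1677 M of L.
Step 3:
                    L           J
  init         0.5237       1.101
  Δ          -0.07056      0.1411
  eq           0.4532       1.242
  solve Keq expr → x = 0.07056; check Q = 3.403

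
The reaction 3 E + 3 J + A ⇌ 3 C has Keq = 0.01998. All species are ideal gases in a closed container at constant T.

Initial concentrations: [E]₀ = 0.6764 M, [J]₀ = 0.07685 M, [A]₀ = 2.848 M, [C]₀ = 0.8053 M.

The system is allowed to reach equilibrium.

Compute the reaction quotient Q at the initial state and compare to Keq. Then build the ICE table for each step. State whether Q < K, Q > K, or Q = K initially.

Q₀ = 1306 vs Keq = 0.01998 ⇒ Q>K, reverse
Step 1:
                   E          J          A          C
  Initial     0.6764    0.07685      2.848     0.8053
  Change       0.523      0.523     0.1743     -0.523
  Equil        1.199     0.5999      3.022     0.2823
  solve Keq expr → x = -0.1743; check Q = 0.01998

Q₀ = 1306; Q > K (proceeds reverse)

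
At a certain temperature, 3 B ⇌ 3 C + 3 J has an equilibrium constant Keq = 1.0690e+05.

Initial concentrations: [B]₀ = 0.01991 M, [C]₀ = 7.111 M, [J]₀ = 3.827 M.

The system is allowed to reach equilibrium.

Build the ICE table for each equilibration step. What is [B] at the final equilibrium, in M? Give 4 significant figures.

Q₀ = 2.5536e+09 vs Keq = 1.0690e+05 ⇒ Q>K, reverse
Step 1:
                    B           C           J
  Initial     0.01991       7.111       3.827
  Change       0.4533     -0.4533     -0.4533
  Equil        0.4733       6.658       3.374
  solve Keq expr → x = -0.1511; check Q = 1.0690e+05

[B]_eq = 0.4733 M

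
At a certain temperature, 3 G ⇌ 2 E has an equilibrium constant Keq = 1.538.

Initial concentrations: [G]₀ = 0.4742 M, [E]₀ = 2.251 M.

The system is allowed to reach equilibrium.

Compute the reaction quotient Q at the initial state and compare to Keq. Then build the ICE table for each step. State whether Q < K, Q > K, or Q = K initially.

Q₀ = 47.52 vs Keq = 1.538 ⇒ Q>K, reverse
Step 1:
                    G           E
  Initial      0.4742       2.251
  Change        0.776     -0.5174
  Equil          1.25       1.734
  solve Keq expr → x = -0.2587; check Q = 1.538

Q₀ = 47.52; Q > K (proceeds reverse)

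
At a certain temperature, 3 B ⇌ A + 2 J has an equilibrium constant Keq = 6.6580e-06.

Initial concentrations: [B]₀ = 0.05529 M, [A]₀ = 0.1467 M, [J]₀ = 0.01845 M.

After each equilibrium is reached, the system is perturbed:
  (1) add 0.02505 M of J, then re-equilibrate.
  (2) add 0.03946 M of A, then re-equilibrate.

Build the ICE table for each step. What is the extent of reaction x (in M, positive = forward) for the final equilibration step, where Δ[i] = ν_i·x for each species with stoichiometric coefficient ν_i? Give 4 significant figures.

Q₀ = 0.2954 vs Keq = 6.6580e-06 ⇒ Q>K, reverse
Step 1:
                   B          A          J
  Initial    0.05529     0.1467    0.01845
  Change     0.02743  -0.009142   -0.01828
  Equil      0.08272     0.1376 1.6551e-04
  solve Keq expr → x = -0.009142; check Q = 6.6580e-06
Then add 0.02505 M of J.
Step 2:
                   B          A          J
  Initial    0.08272     0.1376    0.02522
  Change     0.03737   -0.01246   -0.02491
  Equil       0.1201     0.1251 3.0358e-04
  solve Keq expr → x = -0.01246; check Q = 6.6580e-06
Then add 0.03946 M of A.
Step 3:
                   B          A          J
  Initial     0.1201     0.1646 3.0358e-04
  Change  5.8021e-05 -1.9340e-05 -3.8681e-05
  Equil       0.1201     0.1645 2.6490e-04
  solve Keq expr → x = -1.9340e-05; check Q = 6.6580e-06

x = -1.9340e-05 M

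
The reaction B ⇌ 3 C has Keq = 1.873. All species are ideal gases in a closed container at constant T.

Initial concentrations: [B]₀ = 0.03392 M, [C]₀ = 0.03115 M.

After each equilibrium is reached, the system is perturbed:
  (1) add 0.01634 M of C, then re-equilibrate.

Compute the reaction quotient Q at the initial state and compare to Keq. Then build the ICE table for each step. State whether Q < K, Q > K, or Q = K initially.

Q₀ = 8.9108e-04 vs Keq = 1.873 ⇒ Q<K, forward
Step 1:
                   B          C
  init       0.03392    0.03115
  Δ         -0.03276    0.09829
  eq        0.001158     0.1294
  solve Keq expr → x = 0.03276; check Q = 1.873
Then add 0.01634 M of C.
Step 2:
                   B          C
  init      0.001158     0.1458
  Δ       4.5058e-04  -0.001352
  eq        0.001608     0.1444
  solve Keq expr → x = -4.5058e-04; check Q = 1.873

Q₀ = 8.9108e-04; Q < K (proceeds forward)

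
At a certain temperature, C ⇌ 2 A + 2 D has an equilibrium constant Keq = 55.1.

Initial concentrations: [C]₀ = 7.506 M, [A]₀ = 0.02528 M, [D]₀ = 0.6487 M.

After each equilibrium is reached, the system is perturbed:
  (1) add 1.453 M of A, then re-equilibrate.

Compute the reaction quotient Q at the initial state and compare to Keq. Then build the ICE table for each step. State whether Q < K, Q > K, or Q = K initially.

Q₀ = 3.5829e-05 vs Keq = 55.1 ⇒ Q<K, forward
Step 1:
                   C          A          D
  I            7.506    0.02528     0.6487
  C           -1.931      3.861      3.861
  E            5.575      3.886       4.51
  solve Keq expr → x = 1.931; check Q = 55.1
Then add 1.453 M of A.
Step 2:
                   C          A          D
  I            5.575      5.339       4.51
  C           0.3287    -0.6575    -0.6575
  E            5.904      4.682      3.852
  solve Keq expr → x = -0.3287; check Q = 55.1

Q₀ = 3.5829e-05; Q < K (proceeds forward)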